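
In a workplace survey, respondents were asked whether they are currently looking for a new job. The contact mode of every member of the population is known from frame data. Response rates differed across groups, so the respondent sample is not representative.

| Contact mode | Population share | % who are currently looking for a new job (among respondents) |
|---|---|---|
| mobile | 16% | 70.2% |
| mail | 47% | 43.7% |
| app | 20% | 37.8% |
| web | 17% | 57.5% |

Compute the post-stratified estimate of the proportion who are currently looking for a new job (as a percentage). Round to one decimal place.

49.1%

Reweight to the known contact mode distribution:
  mobile: 0.16 × 70.2 = 11.232
  mail: 0.47 × 43.7 = 20.539
  app: 0.2 × 37.8 = 7.56
  web: 0.17 × 57.5 = 9.775
Post-stratified estimate = 49.106 → 49.1%.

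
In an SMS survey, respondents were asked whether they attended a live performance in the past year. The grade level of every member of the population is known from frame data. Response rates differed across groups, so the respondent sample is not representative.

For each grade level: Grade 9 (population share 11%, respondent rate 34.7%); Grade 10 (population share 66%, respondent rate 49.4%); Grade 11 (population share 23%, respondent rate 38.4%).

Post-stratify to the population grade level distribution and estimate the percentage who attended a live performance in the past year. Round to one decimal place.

45.3%

Reweight to the known grade level distribution:
  Grade 9: 0.11 × 34.7 = 3.817
  Grade 10: 0.66 × 49.4 = 32.604
  Grade 11: 0.23 × 38.4 = 8.832
Post-stratified estimate = 45.253 → 45.3%.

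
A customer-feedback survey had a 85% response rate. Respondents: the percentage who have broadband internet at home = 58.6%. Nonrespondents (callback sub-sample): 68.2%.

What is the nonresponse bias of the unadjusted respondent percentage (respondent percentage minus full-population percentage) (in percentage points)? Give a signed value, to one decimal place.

Nonresponse fraction = 1 − 0.85 = 0.15.
Bias = (nonresponse fraction) × (respondent percentage − nonrespondent percentage)
     = 0.15 × (58.6 − 68.2) = 0.15 × -9.6 = -1.44.

-1.4 percentage points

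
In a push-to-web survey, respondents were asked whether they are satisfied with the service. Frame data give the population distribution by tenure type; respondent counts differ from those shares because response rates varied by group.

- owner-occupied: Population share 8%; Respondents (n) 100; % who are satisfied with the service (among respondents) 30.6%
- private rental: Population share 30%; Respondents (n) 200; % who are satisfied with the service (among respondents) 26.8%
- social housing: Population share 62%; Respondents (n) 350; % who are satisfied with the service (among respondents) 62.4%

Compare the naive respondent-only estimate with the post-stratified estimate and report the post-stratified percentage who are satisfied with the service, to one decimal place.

49.2%

Unadjusted (pooled respondent) estimate weights by respondent counts:
  (100/650)×30.6 + (200/650)×26.8 + (350/650)×62.4 = 46.5538%
Reweighting by population tenure type shares:
  0.08×30.6 + 0.3×26.8 + 0.62×62.4 = 49.176%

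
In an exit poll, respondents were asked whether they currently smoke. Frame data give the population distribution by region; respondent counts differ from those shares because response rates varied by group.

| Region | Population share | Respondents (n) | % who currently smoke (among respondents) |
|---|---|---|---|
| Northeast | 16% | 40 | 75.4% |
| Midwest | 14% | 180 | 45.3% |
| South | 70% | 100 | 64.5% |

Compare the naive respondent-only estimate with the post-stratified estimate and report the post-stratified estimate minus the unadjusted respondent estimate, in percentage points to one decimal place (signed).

+8.5 percentage points

Unadjusted (pooled respondent) estimate weights by respondent counts:
  (40/320)×75.4 + (180/320)×45.3 + (100/320)×64.5 = 55.0625%
Post-stratified estimate weights by population shares:
  0.16×75.4 + 0.14×45.3 + 0.7×64.5 = 63.556%
Difference = 63.556 − 55.0625 = 8.4935 pp.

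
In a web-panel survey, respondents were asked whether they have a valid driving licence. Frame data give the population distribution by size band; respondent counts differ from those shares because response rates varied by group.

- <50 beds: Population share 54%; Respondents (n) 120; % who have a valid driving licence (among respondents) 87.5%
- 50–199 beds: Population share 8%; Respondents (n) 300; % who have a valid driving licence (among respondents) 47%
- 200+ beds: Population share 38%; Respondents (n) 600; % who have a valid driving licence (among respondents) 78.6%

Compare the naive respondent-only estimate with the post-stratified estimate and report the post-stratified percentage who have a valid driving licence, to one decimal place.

80.9%

Without adjustment, the pooled respondent share is:
  (120/1020)×87.5 + (300/1020)×47 + (600/1020)×78.6 = 70.3529%
Reweighting by population size band shares:
  0.54×87.5 + 0.08×47 + 0.38×78.6 = 80.878%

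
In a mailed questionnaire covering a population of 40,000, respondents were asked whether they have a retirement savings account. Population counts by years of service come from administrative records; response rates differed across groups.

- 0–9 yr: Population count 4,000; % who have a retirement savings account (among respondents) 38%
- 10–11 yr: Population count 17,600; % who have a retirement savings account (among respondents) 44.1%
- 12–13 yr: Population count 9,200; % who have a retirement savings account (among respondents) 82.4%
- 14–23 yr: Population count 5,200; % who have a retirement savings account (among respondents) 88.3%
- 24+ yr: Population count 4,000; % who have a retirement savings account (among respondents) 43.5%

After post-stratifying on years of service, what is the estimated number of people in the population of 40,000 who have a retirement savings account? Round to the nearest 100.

Each cell contributes its population count × the respondent rate:
  0–9 yr: 4,000 × 38% = 1520
  10–11 yr: 17,600 × 44.1% = 7761.6
  12–13 yr: 9,200 × 82.4% = 7580.8
  14–23 yr: 5,200 × 88.3% = 4591.6
  24+ yr: 4,000 × 43.5% = 1740
Estimated total = 23,194 → 23,200.

23,200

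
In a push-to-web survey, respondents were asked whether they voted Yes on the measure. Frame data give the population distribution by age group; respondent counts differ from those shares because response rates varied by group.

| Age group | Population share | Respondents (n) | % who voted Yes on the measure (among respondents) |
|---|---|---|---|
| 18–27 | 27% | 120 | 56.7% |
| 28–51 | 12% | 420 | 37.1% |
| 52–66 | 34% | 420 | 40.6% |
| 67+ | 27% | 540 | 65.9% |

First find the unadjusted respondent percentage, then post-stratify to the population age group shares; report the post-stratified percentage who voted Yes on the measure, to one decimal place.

Naive respondent-only estimate (weights = respondent counts):
  (120/1500)×56.7 + (420/1500)×37.1 + (420/1500)×40.6 + (540/1500)×65.9 = 50.016%
Post-stratified estimate weights by population shares:
  0.27×56.7 + 0.12×37.1 + 0.34×40.6 + 0.27×65.9 = 51.358%

51.4%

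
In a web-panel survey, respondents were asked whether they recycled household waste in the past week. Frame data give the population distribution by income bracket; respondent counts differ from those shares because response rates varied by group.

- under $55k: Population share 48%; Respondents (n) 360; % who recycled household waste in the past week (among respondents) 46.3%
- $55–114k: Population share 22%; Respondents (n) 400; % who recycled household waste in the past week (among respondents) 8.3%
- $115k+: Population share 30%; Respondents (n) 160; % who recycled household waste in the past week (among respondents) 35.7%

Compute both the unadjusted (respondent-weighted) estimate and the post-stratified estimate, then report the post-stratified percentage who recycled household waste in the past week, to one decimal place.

34.8%

Naive respondent-only estimate (weights = respondent counts):
  (360/920)×46.3 + (400/920)×8.3 + (160/920)×35.7 = 27.9348%
Post-stratified estimate weights by population shares:
  0.48×46.3 + 0.22×8.3 + 0.3×35.7 = 34.76%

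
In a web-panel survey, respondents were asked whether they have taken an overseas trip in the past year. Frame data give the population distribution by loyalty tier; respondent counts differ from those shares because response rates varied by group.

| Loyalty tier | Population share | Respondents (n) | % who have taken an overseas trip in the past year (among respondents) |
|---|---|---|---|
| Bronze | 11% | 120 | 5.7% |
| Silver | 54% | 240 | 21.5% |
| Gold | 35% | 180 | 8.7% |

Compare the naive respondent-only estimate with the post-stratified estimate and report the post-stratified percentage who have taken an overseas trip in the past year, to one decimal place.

15.3%

Without adjustment, the pooled respondent share is:
  (120/540)×5.7 + (240/540)×21.5 + (180/540)×8.7 = 13.7222%
Post-stratified estimate weights by population shares:
  0.11×5.7 + 0.54×21.5 + 0.35×8.7 = 15.282%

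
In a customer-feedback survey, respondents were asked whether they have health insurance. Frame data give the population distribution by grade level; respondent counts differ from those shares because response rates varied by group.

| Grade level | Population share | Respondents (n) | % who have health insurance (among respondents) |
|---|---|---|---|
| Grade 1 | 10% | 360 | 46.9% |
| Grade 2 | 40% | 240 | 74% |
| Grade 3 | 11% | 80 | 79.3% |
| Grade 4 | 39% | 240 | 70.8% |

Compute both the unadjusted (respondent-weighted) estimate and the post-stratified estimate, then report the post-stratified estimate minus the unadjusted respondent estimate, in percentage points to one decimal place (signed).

+7.6 percentage points

Naive respondent-only estimate (weights = respondent counts):
  (360/920)×46.9 + (240/920)×74 + (80/920)×79.3 + (240/920)×70.8 = 63.0217%
Reweighting by population grade level shares:
  0.1×46.9 + 0.4×74 + 0.11×79.3 + 0.39×70.8 = 70.625%
Difference = 70.625 − 63.0217 = 7.6033 pp.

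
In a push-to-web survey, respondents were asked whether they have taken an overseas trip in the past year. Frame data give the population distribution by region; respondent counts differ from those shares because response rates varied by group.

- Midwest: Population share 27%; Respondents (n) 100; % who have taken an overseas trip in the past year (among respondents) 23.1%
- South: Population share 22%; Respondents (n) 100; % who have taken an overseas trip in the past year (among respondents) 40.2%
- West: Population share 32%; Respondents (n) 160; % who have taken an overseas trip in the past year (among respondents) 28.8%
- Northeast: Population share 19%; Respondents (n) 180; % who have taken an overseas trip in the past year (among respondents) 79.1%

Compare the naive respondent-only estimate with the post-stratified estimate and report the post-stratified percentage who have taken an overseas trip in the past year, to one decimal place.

Unadjusted (pooled respondent) estimate weights by respondent counts:
  (100/540)×23.1 + (100/540)×40.2 + (160/540)×28.8 + (180/540)×79.1 = 46.6222%
Reweighting by population region shares:
  0.27×23.1 + 0.22×40.2 + 0.32×28.8 + 0.19×79.1 = 39.326%

39.3%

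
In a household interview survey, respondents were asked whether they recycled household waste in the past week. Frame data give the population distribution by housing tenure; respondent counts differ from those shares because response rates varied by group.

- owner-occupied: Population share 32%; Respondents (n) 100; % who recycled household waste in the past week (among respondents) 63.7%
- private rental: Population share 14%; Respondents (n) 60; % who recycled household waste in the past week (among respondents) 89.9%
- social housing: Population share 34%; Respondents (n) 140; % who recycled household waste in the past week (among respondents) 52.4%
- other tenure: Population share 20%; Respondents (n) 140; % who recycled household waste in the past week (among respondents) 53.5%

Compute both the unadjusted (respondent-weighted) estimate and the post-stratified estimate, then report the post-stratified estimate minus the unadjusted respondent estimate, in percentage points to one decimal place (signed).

+1.1 percentage points

Unadjusted (pooled respondent) estimate weights by respondent counts:
  (100/440)×63.7 + (60/440)×89.9 + (140/440)×52.4 + (140/440)×53.5 = 60.4318%
Reweighting by population housing tenure shares:
  0.32×63.7 + 0.14×89.9 + 0.34×52.4 + 0.2×53.5 = 61.486%
Difference = 61.486 − 60.4318 = 1.0542 pp.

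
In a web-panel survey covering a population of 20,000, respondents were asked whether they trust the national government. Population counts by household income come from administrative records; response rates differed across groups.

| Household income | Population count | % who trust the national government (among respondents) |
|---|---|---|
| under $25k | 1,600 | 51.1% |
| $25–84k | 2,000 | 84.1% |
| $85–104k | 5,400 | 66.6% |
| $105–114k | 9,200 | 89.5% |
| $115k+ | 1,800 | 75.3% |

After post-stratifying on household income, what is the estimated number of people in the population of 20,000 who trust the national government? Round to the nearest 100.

15,700

Apply each group's respondent rate to its population count:
  under $25k: 1,600 × 51.1% = 817.6
  $25–84k: 2,000 × 84.1% = 1682
  $85–104k: 5,400 × 66.6% = 3596.4
  $105–114k: 9,200 × 89.5% = 8234
  $115k+: 1,800 × 75.3% = 1355.4
Estimated total = 15685.4 → 15,700.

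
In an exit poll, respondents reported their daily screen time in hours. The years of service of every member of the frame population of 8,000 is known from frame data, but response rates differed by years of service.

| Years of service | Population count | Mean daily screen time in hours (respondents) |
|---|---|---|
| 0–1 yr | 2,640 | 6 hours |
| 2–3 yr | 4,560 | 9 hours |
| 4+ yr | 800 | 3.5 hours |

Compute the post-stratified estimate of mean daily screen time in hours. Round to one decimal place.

Weight each group's respondent value by its population share:
  0–1 yr: (2,640/8,000) × 6 = 1.98
  2–3 yr: (4,560/8,000) × 9 = 5.13
  4+ yr: (800/8,000) × 3.5 = 0.35
Post-stratified estimate = 7.46 → 7.5.

7.5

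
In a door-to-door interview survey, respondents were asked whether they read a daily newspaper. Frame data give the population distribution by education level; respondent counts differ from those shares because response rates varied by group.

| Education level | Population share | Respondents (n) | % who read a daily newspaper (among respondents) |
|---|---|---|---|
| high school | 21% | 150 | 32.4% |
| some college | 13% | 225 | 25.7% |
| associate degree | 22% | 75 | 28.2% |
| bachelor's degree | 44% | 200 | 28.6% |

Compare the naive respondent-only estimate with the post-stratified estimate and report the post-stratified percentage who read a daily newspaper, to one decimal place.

28.9%

Naive respondent-only estimate (weights = respondent counts):
  (150/650)×32.4 + (225/650)×25.7 + (75/650)×28.2 + (200/650)×28.6 = 28.4269%
Reweighting by population education level shares:
  0.21×32.4 + 0.13×25.7 + 0.22×28.2 + 0.44×28.6 = 28.933%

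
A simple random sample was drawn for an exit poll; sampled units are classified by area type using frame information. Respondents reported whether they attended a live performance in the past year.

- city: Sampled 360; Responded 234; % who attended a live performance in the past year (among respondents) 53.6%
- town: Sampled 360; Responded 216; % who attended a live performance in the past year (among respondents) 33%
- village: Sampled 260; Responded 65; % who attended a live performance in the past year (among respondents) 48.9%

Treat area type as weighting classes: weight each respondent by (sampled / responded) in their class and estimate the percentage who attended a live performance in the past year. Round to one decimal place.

44.8%

Response rates by class: city 234/360 = 65%, town 216/360 = 60%, village 65/260 = 25%.
Weighting each respondent by the inverse class response rate inflates each class back to its sampled size, so the class weight is n_sampled:
  city: 360 × 53.6 = 19,296
  town: 360 × 33 = 11,880
  village: 260 × 48.9 = 12,714
Adjusted estimate = 43,890 / 980 = 44.7857 → 44.8%.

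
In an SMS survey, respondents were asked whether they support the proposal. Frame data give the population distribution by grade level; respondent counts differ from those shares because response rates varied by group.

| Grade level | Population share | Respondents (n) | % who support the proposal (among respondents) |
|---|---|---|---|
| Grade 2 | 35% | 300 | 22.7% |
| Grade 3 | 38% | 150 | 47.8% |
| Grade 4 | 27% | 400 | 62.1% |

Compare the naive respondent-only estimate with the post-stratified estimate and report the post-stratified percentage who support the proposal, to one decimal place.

Unadjusted (pooled respondent) estimate weights by respondent counts:
  (300/850)×22.7 + (150/850)×47.8 + (400/850)×62.1 = 45.6706%
Post-stratified estimate weights by population shares:
  0.35×22.7 + 0.38×47.8 + 0.27×62.1 = 42.876%

42.9%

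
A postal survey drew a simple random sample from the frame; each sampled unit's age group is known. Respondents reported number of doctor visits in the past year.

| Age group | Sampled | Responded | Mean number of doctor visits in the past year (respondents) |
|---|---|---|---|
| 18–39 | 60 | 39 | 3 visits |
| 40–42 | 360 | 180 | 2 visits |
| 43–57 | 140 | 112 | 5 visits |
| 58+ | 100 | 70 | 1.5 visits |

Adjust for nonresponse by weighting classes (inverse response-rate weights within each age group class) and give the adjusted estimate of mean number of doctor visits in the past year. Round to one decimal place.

2.7

Class response rates: 18–39 39/60 = 65%, 40–42 180/360 = 50%, 43–57 112/140 = 80%, 58+ 70/100 = 70%.
Inverse-response-rate weighting restores each class to its sampled count, so class totals weight by n_sampled:
  18–39: 60 × 3 = 180
  40–42: 360 × 2 = 720
  43–57: 140 × 5 = 700
  58+: 100 × 1.5 = 150
Adjusted estimate = 1750 / 660 = 2.65151 → 2.7.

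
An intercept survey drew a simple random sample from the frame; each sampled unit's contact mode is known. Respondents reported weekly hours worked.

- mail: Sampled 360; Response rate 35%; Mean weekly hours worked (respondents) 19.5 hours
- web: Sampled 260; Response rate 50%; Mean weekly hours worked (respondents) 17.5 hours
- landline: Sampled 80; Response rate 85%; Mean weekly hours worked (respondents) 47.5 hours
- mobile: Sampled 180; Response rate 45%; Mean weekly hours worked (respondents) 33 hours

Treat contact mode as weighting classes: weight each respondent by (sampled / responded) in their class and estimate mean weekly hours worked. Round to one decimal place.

Weighting each respondent by the inverse class response rate inflates each class back to its sampled size, so the class weight is n_sampled:
  mail: 360 × 19.5 = 7020
  web: 260 × 17.5 = 4550
  landline: 80 × 47.5 = 3800
  mobile: 180 × 33 = 5940
Adjusted estimate = 21,310 / 880 = 24.2159 → 24.2.

24.2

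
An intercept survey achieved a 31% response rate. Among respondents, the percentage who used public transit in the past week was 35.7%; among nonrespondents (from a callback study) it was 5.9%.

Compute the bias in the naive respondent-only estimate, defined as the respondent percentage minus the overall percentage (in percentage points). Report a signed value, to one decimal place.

+20.6 percentage points

Nonresponse fraction = 1 − 0.31 = 0.69.
Bias = (nonresponse fraction) × (respondent percentage − nonrespondent percentage)
     = 0.69 × (35.7 − 5.9) = 0.69 × 29.8 = 20.562.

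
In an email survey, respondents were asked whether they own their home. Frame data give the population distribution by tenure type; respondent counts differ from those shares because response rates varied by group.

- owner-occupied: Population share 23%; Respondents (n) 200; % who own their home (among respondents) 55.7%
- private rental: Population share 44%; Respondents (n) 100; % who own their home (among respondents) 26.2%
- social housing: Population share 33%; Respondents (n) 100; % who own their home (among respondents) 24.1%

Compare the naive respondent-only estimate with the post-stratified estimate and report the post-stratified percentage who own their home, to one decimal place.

Naive respondent-only estimate (weights = respondent counts):
  (200/400)×55.7 + (100/400)×26.2 + (100/400)×24.1 = 40.425%
Post-stratified estimate weights by population shares:
  0.23×55.7 + 0.44×26.2 + 0.33×24.1 = 32.292%

32.3%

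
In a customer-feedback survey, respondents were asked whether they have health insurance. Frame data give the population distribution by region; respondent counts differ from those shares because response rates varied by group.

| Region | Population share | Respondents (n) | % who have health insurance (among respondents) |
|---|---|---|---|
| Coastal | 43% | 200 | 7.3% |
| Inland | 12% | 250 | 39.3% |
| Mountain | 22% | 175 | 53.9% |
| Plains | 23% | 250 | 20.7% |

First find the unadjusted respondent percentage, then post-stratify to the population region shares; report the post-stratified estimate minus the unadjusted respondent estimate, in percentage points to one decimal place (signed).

Unadjusted (pooled respondent) estimate weights by respondent counts:
  (200/875)×7.3 + (250/875)×39.3 + (175/875)×53.9 + (250/875)×20.7 = 29.5914%
Reweighting by population region shares:
  0.43×7.3 + 0.12×39.3 + 0.22×53.9 + 0.23×20.7 = 24.474%
Difference = 24.474 − 29.5914 = -5.1174 pp.

-5.1 percentage points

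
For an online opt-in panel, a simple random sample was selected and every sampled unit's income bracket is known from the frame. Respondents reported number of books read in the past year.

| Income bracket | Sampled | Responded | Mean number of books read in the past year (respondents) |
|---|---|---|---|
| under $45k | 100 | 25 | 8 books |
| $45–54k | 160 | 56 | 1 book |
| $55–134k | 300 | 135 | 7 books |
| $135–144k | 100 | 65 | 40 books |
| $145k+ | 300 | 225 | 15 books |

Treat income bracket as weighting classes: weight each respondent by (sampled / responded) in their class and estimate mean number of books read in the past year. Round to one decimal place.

12.0

Response rates by class: under $45k 25/100 = 25%, $45–54k 56/160 = 35%, $55–134k 135/300 = 45%, $135–144k 65/100 = 65%, $145k+ 225/300 = 75%.
Weighting each respondent by the inverse class response rate inflates each class back to its sampled size, so the class weight is n_sampled:
  under $45k: 100 × 8 = 800
  $45–54k: 160 × 1 = 160
  $55–134k: 300 × 7 = 2100
  $135–144k: 100 × 40 = 4000
  $145k+: 300 × 15 = 4500
Adjusted estimate = 11,560 / 960 = 12.0417 → 12.0.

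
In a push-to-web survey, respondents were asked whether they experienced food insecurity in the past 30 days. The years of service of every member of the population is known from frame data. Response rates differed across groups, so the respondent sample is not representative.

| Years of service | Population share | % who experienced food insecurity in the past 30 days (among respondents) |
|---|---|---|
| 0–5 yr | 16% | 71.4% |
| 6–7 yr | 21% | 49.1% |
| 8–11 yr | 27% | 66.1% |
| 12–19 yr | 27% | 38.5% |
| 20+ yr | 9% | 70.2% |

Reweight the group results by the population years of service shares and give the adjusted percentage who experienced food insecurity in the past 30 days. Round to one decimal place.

56.3%

Reweight to the known years of service distribution:
  0–5 yr: 0.16 × 71.4 = 11.424
  6–7 yr: 0.21 × 49.1 = 10.311
  8–11 yr: 0.27 × 66.1 = 17.847
  12–19 yr: 0.27 × 38.5 = 10.395
  20+ yr: 0.09 × 70.2 = 6.318
Post-stratified estimate = 56.295 → 56.3%.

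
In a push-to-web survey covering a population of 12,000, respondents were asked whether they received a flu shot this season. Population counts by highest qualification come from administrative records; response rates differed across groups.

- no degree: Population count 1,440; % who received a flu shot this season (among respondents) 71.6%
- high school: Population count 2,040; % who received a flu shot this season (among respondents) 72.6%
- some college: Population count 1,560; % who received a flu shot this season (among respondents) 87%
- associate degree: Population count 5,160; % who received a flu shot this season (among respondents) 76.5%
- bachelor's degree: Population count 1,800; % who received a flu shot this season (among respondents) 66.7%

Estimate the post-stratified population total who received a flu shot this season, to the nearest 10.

9,020

Estimated count per cell = population count × respondent percentage:
  no degree: 1,440 × 71.6% = 1031.04
  high school: 2,040 × 72.6% = 1481.04
  some college: 1,560 × 87% = 1357.2
  associate degree: 5,160 × 76.5% = 3947.4
  bachelor's degree: 1,800 × 66.7% = 1200.6
Estimated total = 9017.28 → 9,020.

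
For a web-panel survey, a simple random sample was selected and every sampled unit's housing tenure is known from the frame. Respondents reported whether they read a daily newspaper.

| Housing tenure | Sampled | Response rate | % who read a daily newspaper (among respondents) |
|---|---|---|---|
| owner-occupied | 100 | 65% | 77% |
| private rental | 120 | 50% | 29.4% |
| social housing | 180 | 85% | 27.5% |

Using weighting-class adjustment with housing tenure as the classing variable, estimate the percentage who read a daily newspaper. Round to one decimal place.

40.4%

Inverse-response-rate weighting restores each class to its sampled count, so class totals weight by n_sampled:
  owner-occupied: 100 × 77 = 7700
  private rental: 120 × 29.4 = 3528
  social housing: 180 × 27.5 = 4950
Adjusted estimate = 16,178 / 400 = 40.445 → 40.4%.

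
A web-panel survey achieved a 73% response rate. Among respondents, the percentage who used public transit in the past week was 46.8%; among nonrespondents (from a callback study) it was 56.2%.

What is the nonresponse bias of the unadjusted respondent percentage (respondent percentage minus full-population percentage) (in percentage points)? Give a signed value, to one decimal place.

-2.5 percentage points

Nonresponse fraction = 1 − 0.73 = 0.27.
Bias = (nonresponse fraction) × (respondent percentage − nonrespondent percentage)
     = 0.27 × (46.8 − 56.2) = 0.27 × -9.4 = -2.538.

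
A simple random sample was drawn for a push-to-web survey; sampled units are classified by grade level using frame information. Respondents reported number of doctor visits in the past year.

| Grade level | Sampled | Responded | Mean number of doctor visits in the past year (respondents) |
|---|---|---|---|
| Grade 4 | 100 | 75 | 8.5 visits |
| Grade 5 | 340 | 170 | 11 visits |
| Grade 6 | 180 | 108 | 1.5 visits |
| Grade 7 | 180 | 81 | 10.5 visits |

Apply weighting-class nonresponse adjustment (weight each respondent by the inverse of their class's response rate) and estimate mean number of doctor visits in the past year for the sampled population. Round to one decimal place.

8.4

Response rates by class: Grade 4 75/100 = 75%, Grade 5 170/340 = 50%, Grade 6 108/180 = 60%, Grade 7 81/180 = 45%.
Each respondent's weight = sampled/responded in their class; summing within a class gives n_sampled, so:
  Grade 4: 100 × 8.5 = 850
  Grade 5: 340 × 11 = 3740
  Grade 6: 180 × 1.5 = 270
  Grade 7: 180 × 10.5 = 1890
Adjusted estimate = 6750 / 800 = 8.4375 → 8.4.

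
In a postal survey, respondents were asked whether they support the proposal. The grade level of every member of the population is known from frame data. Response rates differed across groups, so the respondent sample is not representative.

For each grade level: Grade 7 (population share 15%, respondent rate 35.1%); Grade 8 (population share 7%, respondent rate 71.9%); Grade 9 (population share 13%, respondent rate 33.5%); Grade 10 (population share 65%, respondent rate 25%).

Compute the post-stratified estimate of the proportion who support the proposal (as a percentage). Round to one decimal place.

30.9%

Post-stratification weights by population share, not respondent share:
  Grade 7: 0.15 × 35.1 = 5.265
  Grade 8: 0.07 × 71.9 = 5.033
  Grade 9: 0.13 × 33.5 = 4.355
  Grade 10: 0.65 × 25 = 16.25
Post-stratified estimate = 30.903 → 30.9%.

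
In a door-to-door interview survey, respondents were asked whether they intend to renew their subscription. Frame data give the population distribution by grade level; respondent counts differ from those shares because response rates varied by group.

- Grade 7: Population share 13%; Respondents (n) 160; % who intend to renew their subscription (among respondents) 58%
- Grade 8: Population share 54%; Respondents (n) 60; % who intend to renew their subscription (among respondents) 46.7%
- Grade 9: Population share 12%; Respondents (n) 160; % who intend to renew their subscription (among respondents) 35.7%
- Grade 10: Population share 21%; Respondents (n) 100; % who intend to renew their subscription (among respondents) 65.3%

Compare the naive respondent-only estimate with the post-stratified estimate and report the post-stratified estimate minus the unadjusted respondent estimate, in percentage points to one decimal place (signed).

+0.1 percentage points

Without adjustment, the pooled respondent share is:
  (160/480)×58 + (60/480)×46.7 + (160/480)×35.7 + (100/480)×65.3 = 50.675%
Reweighting by population grade level shares:
  0.13×58 + 0.54×46.7 + 0.12×35.7 + 0.21×65.3 = 50.755%
Difference = 50.755 − 50.675 = 0.08 pp.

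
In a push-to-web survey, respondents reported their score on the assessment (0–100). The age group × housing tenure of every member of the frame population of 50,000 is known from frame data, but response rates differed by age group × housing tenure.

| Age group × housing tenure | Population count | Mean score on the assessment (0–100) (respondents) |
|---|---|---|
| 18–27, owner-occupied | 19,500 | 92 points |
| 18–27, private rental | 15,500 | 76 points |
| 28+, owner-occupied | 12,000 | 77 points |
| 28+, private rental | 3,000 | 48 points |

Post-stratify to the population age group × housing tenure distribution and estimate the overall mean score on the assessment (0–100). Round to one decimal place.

80.8

Each cell contributes population-share × respondent value:
  18–27, owner-occupied: (19,500/50,000) × 92 = 35.88
  18–27, private rental: (15,500/50,000) × 76 = 23.56
  28+, owner-occupied: (12,000/50,000) × 77 = 18.48
  28+, private rental: (3,000/50,000) × 48 = 2.88
Post-stratified estimate = 80.8 → 80.8.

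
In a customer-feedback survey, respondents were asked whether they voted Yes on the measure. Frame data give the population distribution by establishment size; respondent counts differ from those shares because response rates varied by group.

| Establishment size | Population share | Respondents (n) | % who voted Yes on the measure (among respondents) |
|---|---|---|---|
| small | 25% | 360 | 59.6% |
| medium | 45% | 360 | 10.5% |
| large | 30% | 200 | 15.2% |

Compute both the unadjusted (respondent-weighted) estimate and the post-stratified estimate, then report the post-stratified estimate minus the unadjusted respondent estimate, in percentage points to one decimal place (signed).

-6.5 percentage points

Without adjustment, the pooled respondent share is:
  (360/920)×59.6 + (360/920)×10.5 + (200/920)×15.2 = 30.7348%
Post-stratifying to population shares instead:
  0.25×59.6 + 0.45×10.5 + 0.3×15.2 = 24.185%
Difference = 24.185 − 30.7348 = -6.5498 pp.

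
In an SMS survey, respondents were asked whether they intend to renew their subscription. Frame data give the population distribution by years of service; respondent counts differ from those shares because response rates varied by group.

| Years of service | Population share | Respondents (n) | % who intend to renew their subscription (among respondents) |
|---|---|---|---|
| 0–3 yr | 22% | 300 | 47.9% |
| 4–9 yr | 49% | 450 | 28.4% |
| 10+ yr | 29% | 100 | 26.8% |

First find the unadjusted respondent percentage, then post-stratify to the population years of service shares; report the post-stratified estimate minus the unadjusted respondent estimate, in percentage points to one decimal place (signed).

Naive respondent-only estimate (weights = respondent counts):
  (300/850)×47.9 + (450/850)×28.4 + (100/850)×26.8 = 35.0941%
Post-stratifying to population shares instead:
  0.22×47.9 + 0.49×28.4 + 0.29×26.8 = 32.226%
Difference = 32.226 − 35.0941 = -2.8681 pp.

-2.9 percentage points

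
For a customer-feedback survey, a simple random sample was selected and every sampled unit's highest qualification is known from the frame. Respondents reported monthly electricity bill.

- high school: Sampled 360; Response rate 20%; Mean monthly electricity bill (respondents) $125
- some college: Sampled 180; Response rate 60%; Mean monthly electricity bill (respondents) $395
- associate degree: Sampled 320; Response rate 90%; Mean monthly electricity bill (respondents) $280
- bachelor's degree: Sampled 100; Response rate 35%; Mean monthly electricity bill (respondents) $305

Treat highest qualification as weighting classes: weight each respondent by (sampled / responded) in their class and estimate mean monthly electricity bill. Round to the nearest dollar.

Each respondent's weight = sampled/responded in their class; summing within a class gives n_sampled, so:
  high school: 360 × 125 = 45,000
  some college: 180 × 395 = 71,100
  associate degree: 320 × 280 = 89,600
  bachelor's degree: 100 × 305 = 30,500
Adjusted estimate = 236,200 / 960 = 246.042 → $246.

$246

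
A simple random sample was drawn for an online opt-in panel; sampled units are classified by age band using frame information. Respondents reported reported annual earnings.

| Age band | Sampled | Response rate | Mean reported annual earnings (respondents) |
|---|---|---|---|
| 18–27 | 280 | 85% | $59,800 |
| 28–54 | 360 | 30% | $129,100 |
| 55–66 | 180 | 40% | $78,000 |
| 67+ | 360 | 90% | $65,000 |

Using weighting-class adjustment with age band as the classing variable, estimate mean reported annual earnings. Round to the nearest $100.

$85,300

Inverse-response-rate weighting restores each class to its sampled count, so class totals weight by n_sampled:
  18–27: 280 × 59,800 = 16,744,000
  28–54: 360 × 129,100 = 46,476,000
  55–66: 180 × 78,000 = 14,040,000
  67+: 360 × 65,000 = 23,400,000
Adjusted estimate = 100,660,000 / 1,180 = 85305.1 → $85,300.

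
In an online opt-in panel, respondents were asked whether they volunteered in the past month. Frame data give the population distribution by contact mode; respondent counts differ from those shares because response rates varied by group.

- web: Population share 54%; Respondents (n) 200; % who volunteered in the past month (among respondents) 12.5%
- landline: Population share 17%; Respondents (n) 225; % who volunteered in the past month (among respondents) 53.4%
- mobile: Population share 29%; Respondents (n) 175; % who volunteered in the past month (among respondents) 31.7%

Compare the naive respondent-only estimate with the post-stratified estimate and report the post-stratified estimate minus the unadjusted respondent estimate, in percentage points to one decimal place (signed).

Without adjustment, the pooled respondent share is:
  (200/600)×12.5 + (225/600)×53.4 + (175/600)×31.7 = 33.4375%
Reweighting by population contact mode shares:
  0.54×12.5 + 0.17×53.4 + 0.29×31.7 = 25.021%
Difference = 25.021 − 33.4375 = -8.4165 pp.

-8.4 percentage points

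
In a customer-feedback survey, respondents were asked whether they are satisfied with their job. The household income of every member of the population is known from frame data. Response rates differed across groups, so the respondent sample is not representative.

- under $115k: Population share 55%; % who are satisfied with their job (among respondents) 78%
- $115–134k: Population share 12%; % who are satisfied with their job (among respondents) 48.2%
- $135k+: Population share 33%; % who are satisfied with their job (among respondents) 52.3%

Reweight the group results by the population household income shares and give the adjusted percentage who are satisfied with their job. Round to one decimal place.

65.9%

Each cell contributes population-share × respondent value:
  under $115k: 0.55 × 78 = 42.9
  $115–134k: 0.12 × 48.2 = 5.784
  $135k+: 0.33 × 52.3 = 17.259
Post-stratified estimate = 65.943 → 65.9%.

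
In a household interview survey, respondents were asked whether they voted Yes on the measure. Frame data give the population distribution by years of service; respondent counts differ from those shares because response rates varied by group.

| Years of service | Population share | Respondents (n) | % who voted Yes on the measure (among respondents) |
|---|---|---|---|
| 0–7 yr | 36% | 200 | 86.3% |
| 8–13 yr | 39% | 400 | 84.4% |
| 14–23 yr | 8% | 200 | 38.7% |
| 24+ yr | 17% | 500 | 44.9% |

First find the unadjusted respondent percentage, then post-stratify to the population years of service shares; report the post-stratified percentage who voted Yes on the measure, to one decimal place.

Unadjusted (pooled respondent) estimate weights by respondent counts:
  (200/1300)×86.3 + (400/1300)×84.4 + (200/1300)×38.7 + (500/1300)×44.9 = 62.4692%
Reweighting by population years of service shares:
  0.36×86.3 + 0.39×84.4 + 0.08×38.7 + 0.17×44.9 = 74.713%

74.7%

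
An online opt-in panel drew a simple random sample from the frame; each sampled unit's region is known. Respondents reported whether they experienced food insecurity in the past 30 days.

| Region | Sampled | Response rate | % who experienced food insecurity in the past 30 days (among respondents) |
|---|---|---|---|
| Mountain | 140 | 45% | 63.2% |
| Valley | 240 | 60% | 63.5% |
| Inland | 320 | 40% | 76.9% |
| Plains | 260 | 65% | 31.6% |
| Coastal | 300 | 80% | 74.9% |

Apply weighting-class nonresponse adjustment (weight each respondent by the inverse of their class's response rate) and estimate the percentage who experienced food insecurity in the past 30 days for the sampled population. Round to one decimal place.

63.0%

Inverse-response-rate weighting restores each class to its sampled count, so class totals weight by n_sampled:
  Mountain: 140 × 63.2 = 8848
  Valley: 240 × 63.5 = 15,240
  Inland: 320 × 76.9 = 24,608
  Plains: 260 × 31.6 = 8216
  Coastal: 300 × 74.9 = 22,470
Adjusted estimate = 79,382 / 1,260 = 63.0016 → 63.0%.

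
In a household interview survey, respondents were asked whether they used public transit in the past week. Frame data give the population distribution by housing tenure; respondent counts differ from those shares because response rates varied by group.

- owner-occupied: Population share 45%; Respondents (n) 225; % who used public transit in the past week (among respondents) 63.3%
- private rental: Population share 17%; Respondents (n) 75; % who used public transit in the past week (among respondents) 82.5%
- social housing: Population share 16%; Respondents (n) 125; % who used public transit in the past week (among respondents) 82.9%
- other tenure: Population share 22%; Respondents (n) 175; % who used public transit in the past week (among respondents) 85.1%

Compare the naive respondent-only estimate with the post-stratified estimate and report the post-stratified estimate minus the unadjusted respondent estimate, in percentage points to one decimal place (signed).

Unadjusted (pooled respondent) estimate weights by respondent counts:
  (225/600)×63.3 + (75/600)×82.5 + (125/600)×82.9 + (175/600)×85.1 = 76.1417%
Reweighting by population housing tenure shares:
  0.45×63.3 + 0.17×82.5 + 0.16×82.9 + 0.22×85.1 = 74.496%
Difference = 74.496 − 76.1417 = -1.6457 pp.

-1.6 percentage points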